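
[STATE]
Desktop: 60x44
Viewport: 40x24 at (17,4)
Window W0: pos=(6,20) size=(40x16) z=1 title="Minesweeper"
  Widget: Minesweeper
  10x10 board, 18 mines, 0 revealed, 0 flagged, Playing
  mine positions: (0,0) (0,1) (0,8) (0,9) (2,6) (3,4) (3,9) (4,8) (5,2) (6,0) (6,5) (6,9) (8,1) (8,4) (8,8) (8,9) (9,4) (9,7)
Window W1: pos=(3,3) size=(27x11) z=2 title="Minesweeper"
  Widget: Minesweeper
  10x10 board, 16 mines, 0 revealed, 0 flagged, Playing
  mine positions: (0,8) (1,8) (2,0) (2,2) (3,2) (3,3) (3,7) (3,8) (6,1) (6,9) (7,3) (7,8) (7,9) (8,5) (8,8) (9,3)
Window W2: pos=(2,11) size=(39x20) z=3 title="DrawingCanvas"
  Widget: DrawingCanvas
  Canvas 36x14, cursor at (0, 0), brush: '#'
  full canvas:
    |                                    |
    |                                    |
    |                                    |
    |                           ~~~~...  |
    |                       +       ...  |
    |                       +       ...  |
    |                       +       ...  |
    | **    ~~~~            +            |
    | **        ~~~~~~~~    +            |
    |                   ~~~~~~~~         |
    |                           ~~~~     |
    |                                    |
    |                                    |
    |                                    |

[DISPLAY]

            ┃                           
────────────┨                           
            ┃                           
            ┃                           
            ┃                           
            ┃                           
            ┃                           
━━━━━━━━━━━━━━━━━━━━━━━┓                
                       ┃                
───────────────────────┨                
                       ┃                
                       ┃                
                       ┃                
             ~~~~...   ┃                
         +       ...   ┃                
         +       ...   ┃                
         +       ...   ┃━━━━┓           
         +             ┃    ┃           
~~~~~    +             ┃────┨           
     ~~~~~~~~          ┃    ┃           
             ~~~~      ┃    ┃           
                       ┃    ┃           
                       ┃    ┃           
                       ┃    ┃           


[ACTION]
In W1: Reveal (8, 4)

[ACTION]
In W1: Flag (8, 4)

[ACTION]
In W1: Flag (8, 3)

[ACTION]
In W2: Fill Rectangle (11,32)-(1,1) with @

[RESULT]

            ┃                           
────────────┨                           
            ┃                           
            ┃                           
            ┃                           
            ┃                           
            ┃                           
━━━━━━━━━━━━━━━━━━━━━━━┓                
                       ┃                
───────────────────────┨                
                       ┃                
@@@@@@@@@@@@@@@@@@@    ┃                
@@@@@@@@@@@@@@@@@@@    ┃                
@@@@@@@@@@@@@@@@@@@.   ┃                
@@@@@@@@@@@@@@@@@@@.   ┃                
@@@@@@@@@@@@@@@@@@@.   ┃                
@@@@@@@@@@@@@@@@@@@.   ┃━━━━┓           
@@@@@@@@@@@@@@@@@@@    ┃    ┃           
@@@@@@@@@@@@@@@@@@@    ┃────┨           
@@@@@@@@@@@@@@@@@@@    ┃    ┃           
@@@@@@@@@@@@@@@@@@@    ┃    ┃           
@@@@@@@@@@@@@@@@@@@    ┃    ┃           
                       ┃    ┃           
                       ┃    ┃           


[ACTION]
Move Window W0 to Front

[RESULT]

            ┃                           
────────────┨                           
            ┃                           
            ┃                           
            ┃                           
            ┃                           
            ┃                           
━━━━━━━━━━━━━━━━━━━━━━━┓                
                       ┃                
───────────────────────┨                
                       ┃                
@@@@@@@@@@@@@@@@@@@    ┃                
@@@@@@@@@@@@@@@@@@@    ┃                
@@@@@@@@@@@@@@@@@@@.   ┃                
@@@@@@@@@@@@@@@@@@@.   ┃                
@@@@@@@@@@@@@@@@@@@.   ┃                
━━━━━━━━━━━━━━━━━━━━━━━━━━━━┓           
er                          ┃           
────────────────────────────┨           
                            ┃           
                            ┃           
                            ┃           
                            ┃           
                            ┃           


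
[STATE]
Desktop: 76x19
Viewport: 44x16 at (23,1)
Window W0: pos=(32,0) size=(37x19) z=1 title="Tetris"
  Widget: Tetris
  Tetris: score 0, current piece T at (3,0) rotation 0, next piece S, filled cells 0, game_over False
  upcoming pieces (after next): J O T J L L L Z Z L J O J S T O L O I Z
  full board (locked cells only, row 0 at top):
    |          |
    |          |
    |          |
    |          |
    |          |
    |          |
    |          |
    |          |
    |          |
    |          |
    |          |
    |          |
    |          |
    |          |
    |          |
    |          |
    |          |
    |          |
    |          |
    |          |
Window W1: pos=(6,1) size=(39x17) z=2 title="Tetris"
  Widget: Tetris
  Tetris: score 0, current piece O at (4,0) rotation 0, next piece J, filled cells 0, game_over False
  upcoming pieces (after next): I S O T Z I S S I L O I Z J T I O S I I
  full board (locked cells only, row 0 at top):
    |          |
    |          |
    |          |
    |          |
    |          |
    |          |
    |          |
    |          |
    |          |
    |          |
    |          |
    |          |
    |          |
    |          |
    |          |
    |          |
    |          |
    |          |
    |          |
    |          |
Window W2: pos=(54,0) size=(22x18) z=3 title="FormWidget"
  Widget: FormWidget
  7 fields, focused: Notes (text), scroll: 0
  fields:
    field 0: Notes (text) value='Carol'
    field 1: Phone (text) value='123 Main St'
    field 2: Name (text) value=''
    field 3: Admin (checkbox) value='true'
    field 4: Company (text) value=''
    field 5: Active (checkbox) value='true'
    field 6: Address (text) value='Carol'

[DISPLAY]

━━━━━━━━━━━━━━━━━━━━━┓         ┃ FormWidget 
                     ┃─────────┠────────────
─────────────────────┨ext:     ┃> Notes:    
                     ┃░░       ┃  Phone:    
                     ┃░        ┃  Name:     
                     ┃         ┃  Admin:    
                     ┃         ┃  Company:  
                     ┃         ┃  Active:   
                     ┃core:    ┃  Address:  
:                    ┃         ┃            
                     ┃         ┃            
                     ┃         ┃            
                     ┃         ┃            
                     ┃         ┃            
                     ┃         ┃            
                     ┃         ┃            


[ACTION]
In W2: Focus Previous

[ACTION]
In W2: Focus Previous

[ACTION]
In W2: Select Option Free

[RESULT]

━━━━━━━━━━━━━━━━━━━━━┓         ┃ FormWidget 
                     ┃─────────┠────────────
─────────────────────┨ext:     ┃  Notes:    
                     ┃░░       ┃  Phone:    
                     ┃░        ┃  Name:     
                     ┃         ┃  Admin:    
                     ┃         ┃  Company:  
                     ┃         ┃> Active:   
                     ┃core:    ┃  Address:  
:                    ┃         ┃            
                     ┃         ┃            
                     ┃         ┃            
                     ┃         ┃            
                     ┃         ┃            
                     ┃         ┃            
                     ┃         ┃            


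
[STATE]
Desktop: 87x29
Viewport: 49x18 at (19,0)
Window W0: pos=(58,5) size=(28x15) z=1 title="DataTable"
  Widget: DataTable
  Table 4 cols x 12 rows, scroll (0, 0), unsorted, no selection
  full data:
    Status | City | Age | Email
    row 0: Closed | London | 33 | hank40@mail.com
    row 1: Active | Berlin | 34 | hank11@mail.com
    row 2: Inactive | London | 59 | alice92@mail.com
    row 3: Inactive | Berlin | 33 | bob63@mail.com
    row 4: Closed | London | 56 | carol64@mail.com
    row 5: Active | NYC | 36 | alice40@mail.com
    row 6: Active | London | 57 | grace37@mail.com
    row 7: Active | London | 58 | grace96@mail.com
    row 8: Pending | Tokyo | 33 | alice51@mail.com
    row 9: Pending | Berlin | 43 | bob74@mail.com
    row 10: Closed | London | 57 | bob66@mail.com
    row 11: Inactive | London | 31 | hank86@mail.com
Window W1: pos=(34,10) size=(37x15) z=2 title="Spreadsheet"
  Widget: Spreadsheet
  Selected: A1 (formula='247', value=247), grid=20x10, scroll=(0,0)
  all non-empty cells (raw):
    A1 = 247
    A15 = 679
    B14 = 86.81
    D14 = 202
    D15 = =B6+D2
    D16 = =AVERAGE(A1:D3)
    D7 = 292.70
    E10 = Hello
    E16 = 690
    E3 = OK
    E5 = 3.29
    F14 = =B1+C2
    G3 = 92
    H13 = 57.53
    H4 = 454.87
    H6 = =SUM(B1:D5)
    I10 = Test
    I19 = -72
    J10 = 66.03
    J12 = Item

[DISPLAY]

                                                 
                                                 
                                                 
                                                 
                                                 
                                       ┏━━━━━━━━━
                                       ┃ DataTabl
                                       ┠─────────
                                       ┃Status  │
                                       ┃────────┼
               ┏━━━━━━━━━━━━━━━━━━━━━━━━━━━━━━━━━
               ┃ Spreadsheet                     
               ┠─────────────────────────────────
               ┃A1: 247                          
               ┃       A       B       C       D 
               ┃---------------------------------
               ┃  1    [247]       0       0     
               ┃  2        0       0       0     


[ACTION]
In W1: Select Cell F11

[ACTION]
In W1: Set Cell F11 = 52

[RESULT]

                                                 
                                                 
                                                 
                                                 
                                                 
                                       ┏━━━━━━━━━
                                       ┃ DataTabl
                                       ┠─────────
                                       ┃Status  │
                                       ┃────────┼
               ┏━━━━━━━━━━━━━━━━━━━━━━━━━━━━━━━━━
               ┃ Spreadsheet                     
               ┠─────────────────────────────────
               ┃F11: 52                          
               ┃       A       B       C       D 
               ┃---------------------------------
               ┃  1      247       0       0     
               ┃  2        0       0       0     


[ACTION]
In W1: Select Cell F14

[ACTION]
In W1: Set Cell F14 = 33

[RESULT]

                                                 
                                                 
                                                 
                                                 
                                                 
                                       ┏━━━━━━━━━
                                       ┃ DataTabl
                                       ┠─────────
                                       ┃Status  │
                                       ┃────────┼
               ┏━━━━━━━━━━━━━━━━━━━━━━━━━━━━━━━━━
               ┃ Spreadsheet                     
               ┠─────────────────────────────────
               ┃F14: 33                          
               ┃       A       B       C       D 
               ┃---------------------------------
               ┃  1      247       0       0     
               ┃  2        0       0       0     


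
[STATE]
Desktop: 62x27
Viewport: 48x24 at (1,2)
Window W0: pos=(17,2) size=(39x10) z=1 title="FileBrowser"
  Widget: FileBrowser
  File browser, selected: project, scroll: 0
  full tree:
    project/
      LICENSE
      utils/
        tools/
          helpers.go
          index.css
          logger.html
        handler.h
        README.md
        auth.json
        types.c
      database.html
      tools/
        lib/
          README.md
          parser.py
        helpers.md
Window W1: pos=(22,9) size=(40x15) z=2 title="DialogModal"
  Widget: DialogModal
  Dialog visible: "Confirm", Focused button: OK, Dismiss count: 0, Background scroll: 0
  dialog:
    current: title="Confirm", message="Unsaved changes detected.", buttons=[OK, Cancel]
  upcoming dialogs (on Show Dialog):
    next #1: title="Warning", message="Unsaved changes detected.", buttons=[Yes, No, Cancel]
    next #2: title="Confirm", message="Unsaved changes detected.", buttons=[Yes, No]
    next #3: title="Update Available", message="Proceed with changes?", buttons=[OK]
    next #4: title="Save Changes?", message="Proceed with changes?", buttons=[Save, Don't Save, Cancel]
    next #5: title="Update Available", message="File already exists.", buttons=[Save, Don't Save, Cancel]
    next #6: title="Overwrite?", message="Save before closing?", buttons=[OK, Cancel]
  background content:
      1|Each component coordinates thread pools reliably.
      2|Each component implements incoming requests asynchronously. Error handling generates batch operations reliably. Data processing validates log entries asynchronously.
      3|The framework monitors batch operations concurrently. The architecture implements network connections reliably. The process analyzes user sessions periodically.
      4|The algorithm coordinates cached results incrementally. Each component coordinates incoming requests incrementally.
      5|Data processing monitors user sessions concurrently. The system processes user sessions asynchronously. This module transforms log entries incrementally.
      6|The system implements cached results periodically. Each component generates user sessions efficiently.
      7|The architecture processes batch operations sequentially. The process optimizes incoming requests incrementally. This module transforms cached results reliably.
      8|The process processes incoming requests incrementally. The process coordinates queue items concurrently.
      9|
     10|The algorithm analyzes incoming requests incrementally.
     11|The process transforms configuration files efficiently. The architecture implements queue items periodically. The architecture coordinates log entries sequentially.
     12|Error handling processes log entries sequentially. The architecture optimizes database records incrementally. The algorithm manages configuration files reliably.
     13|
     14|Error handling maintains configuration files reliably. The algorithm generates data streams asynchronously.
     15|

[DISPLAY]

                ┏━━━━━━━━━━━━━━━━━━━━━━━━━━━━━━━
                ┃ FileBrowser                   
                ┠───────────────────────────────
                ┃> [-] project/                 
                ┃    LICENSE                    
                ┃    [+] utils/                 
                ┃    database.html              
                ┃    ┏━━━━━━━━━━━━━━━━━━━━━━━━━━
                ┃    ┃ DialogModal              
                ┗━━━━┠──────────────────────────
                     ┃Each component coordinates
                     ┃Each component implements 
                     ┃The framework monitors bat
                     ┃The ┌─────────────────────
                     ┃Data│          Confirm    
                     ┃The │ Unsaved changes dete
                     ┃The │       [OK]  Cancel  
                     ┃The └─────────────────────
                     ┃                          
                     ┃The algorithm analyzes inc
                     ┃The process transforms con
                     ┗━━━━━━━━━━━━━━━━━━━━━━━━━━
                                                
                                                


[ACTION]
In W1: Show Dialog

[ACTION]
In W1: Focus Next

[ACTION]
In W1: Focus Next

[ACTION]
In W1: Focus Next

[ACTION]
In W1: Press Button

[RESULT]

                ┏━━━━━━━━━━━━━━━━━━━━━━━━━━━━━━━
                ┃ FileBrowser                   
                ┠───────────────────────────────
                ┃> [-] project/                 
                ┃    LICENSE                    
                ┃    [+] utils/                 
                ┃    database.html              
                ┃    ┏━━━━━━━━━━━━━━━━━━━━━━━━━━
                ┃    ┃ DialogModal              
                ┗━━━━┠──────────────────────────
                     ┃Each component coordinates
                     ┃Each component implements 
                     ┃The framework monitors bat
                     ┃The algorithm coordinates 
                     ┃Data processing monitors u
                     ┃The system implements cach
                     ┃The architecture processes
                     ┃The process processes inco
                     ┃                          
                     ┃The algorithm analyzes inc
                     ┃The process transforms con
                     ┗━━━━━━━━━━━━━━━━━━━━━━━━━━
                                                
                                                


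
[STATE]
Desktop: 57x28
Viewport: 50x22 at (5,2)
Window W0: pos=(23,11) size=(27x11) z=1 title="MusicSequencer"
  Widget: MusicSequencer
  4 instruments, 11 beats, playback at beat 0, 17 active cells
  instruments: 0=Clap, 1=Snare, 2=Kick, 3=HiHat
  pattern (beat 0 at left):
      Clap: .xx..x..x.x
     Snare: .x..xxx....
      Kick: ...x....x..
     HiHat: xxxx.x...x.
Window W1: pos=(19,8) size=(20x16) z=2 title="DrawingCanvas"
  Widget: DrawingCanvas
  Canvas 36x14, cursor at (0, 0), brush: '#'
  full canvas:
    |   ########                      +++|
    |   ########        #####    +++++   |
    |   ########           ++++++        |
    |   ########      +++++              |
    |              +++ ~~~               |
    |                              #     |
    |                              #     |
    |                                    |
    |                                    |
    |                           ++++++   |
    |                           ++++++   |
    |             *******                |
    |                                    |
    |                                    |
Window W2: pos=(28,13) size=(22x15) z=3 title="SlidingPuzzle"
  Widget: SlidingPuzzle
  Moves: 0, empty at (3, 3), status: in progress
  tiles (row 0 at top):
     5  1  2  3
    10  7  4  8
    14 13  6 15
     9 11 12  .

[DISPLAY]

                                                  
                                                  
                                                  
                                                  
                                                  
                                                  
              ┏━━━━━━━━━━━━━━━━━━┓                
              ┃ DrawingCanvas    ┃                
              ┠──────────────────┨                
              ┃+  ########       ┃━━━━━━━━━━┓     
              ┃   ########       ┃          ┃     
              ┃   #####┏━━━━━━━━━━━━━━━━━━━━┓     
              ┃   #####┃ SlidingPuzzle      ┃     
              ┃        ┠────────────────────┨     
              ┃        ┃┌────┬────┬────┬────┃     
              ┃        ┃│  5 │  1 │  2 │  3 ┃     
              ┃        ┃├────┼────┼────┼────┃     
              ┃        ┃│ 10 │  7 │  4 │  8 ┃     
              ┃        ┃├────┼────┼────┼────┃     
              ┃        ┃│ 14 │ 13 │  6 │ 15 ┃     
              ┃        ┃├────┼────┼────┼────┃     
              ┗━━━━━━━━┃│  9 │ 11 │ 12 │    ┃     


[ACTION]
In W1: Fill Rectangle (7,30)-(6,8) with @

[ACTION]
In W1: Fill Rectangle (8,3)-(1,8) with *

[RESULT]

                                                  
                                                  
                                                  
                                                  
                                                  
                                                  
              ┏━━━━━━━━━━━━━━━━━━┓                
              ┃ DrawingCanvas    ┃                
              ┠──────────────────┨                
              ┃+  ########       ┃━━━━━━━━━━┓     
              ┃   ******##       ┃          ┃     
              ┃   *****┏━━━━━━━━━━━━━━━━━━━━┓     
              ┃   *****┃ SlidingPuzzle      ┃     
              ┃   *****┠────────────────────┨     
              ┃   *****┃┌────┬────┬────┬────┃     
              ┃   *****┃│  5 │  1 │  2 │  3 ┃     
              ┃   *****┃├────┼────┼────┼────┃     
              ┃   *****┃│ 10 │  7 │  4 │  8 ┃     
              ┃        ┃├────┼────┼────┼────┃     
              ┃        ┃│ 14 │ 13 │  6 │ 15 ┃     
              ┃        ┃├────┼────┼────┼────┃     
              ┗━━━━━━━━┃│  9 │ 11 │ 12 │    ┃     


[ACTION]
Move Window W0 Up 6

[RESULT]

                                                  
                                                  
                                                  
                  ┏━━━━━━━━━━━━━━━━━━━━━━━━━┓     
                  ┃ MusicSequencer          ┃     
                  ┠─────────────────────────┨     
              ┏━━━━━━━━━━━━━━━━━━┓90        ┃     
              ┃ DrawingCanvas    ┃·█        ┃     
              ┠──────────────────┨··        ┃     
              ┃+  ########       ┃··        ┃     
              ┃   ******##       ┃█·        ┃     
              ┃   *****┏━━━━━━━━━━━━━━━━━━━━┓     
              ┃   *****┃ SlidingPuzzle      ┃     
              ┃   *****┠────────────────────┨     
              ┃   *****┃┌────┬────┬────┬────┃     
              ┃   *****┃│  5 │  1 │  2 │  3 ┃     
              ┃   *****┃├────┼────┼────┼────┃     
              ┃   *****┃│ 10 │  7 │  4 │  8 ┃     
              ┃        ┃├────┼────┼────┼────┃     
              ┃        ┃│ 14 │ 13 │  6 │ 15 ┃     
              ┃        ┃├────┼────┼────┼────┃     
              ┗━━━━━━━━┃│  9 │ 11 │ 12 │    ┃     


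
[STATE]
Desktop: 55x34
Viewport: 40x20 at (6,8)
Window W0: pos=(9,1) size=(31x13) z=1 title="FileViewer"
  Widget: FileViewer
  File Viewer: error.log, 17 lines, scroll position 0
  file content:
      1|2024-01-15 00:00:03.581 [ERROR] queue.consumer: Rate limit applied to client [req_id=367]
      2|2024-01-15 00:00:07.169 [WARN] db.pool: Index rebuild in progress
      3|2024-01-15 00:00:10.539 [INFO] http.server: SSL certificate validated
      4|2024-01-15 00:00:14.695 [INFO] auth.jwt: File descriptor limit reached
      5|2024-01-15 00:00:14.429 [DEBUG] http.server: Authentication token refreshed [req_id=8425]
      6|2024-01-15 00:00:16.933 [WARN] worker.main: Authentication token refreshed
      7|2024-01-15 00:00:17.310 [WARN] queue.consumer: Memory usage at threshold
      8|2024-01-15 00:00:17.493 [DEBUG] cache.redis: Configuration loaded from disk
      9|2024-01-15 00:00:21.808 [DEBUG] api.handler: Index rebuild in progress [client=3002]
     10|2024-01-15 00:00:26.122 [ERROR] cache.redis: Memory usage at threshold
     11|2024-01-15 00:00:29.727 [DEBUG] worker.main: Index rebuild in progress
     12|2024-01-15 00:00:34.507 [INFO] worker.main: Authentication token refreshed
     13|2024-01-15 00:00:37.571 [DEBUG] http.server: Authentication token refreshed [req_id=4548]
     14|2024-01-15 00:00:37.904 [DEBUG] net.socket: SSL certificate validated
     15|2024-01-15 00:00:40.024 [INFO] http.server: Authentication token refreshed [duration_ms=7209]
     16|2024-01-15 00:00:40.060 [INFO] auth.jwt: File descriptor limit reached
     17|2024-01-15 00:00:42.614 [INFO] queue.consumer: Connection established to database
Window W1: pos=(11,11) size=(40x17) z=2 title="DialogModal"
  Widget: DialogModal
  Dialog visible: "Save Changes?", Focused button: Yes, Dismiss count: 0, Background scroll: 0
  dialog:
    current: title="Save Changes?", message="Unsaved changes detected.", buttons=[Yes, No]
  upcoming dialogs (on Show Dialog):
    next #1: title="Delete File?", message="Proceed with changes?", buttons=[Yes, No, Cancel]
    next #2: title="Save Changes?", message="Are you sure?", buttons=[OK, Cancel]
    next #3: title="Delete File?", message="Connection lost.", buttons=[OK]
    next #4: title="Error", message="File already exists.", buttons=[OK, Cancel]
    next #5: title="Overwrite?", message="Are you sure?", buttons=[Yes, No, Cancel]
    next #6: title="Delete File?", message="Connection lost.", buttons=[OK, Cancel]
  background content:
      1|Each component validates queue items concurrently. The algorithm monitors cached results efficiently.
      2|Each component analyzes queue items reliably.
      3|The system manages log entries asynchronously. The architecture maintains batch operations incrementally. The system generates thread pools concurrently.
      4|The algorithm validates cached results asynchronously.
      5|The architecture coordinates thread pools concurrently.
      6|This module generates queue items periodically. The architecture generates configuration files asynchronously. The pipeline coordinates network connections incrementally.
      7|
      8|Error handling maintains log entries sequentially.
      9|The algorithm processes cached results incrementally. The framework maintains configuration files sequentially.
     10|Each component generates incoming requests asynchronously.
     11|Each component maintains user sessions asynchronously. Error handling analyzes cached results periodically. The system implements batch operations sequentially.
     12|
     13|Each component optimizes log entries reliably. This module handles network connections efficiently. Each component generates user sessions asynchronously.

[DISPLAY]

   ┃2024-01-15 00:00:14.429 [DEB░┃      
   ┃2024-01-15 00:00:16.933 [WAR░┃      
   ┃2024-01-15 00:00:17.310 [WAR░┃      
   ┃2┏━━━━━━━━━━━━━━━━━━━━━━━━━━━━━━━━━━
   ┃2┃ DialogModal                      
   ┗━┠──────────────────────────────────
     ┃Each component validates queue ite
     ┃Each component analyzes queue item
     ┃The system manages log entries asy
     ┃The algorithm validates cached res
     ┃The ┌───────────────────────────┐a
     ┃This│       Save Changes?       │ 
     ┃    │ Unsaved changes detected. │ 
     ┃Erro│         [Yes]  No         │i
     ┃The └───────────────────────────┘s
     ┃Each component generates incoming 
     ┃Each component maintains user sess
     ┃                                  
     ┃Each component optimizes log entri
     ┗━━━━━━━━━━━━━━━━━━━━━━━━━━━━━━━━━━


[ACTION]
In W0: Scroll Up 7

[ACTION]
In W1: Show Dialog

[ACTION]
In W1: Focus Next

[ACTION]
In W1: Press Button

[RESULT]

   ┃2024-01-15 00:00:14.429 [DEB░┃      
   ┃2024-01-15 00:00:16.933 [WAR░┃      
   ┃2024-01-15 00:00:17.310 [WAR░┃      
   ┃2┏━━━━━━━━━━━━━━━━━━━━━━━━━━━━━━━━━━
   ┃2┃ DialogModal                      
   ┗━┠──────────────────────────────────
     ┃Each component validates queue ite
     ┃Each component analyzes queue item
     ┃The system manages log entries asy
     ┃The algorithm validates cached res
     ┃The architecture coordinates threa
     ┃This module generates queue items 
     ┃                                  
     ┃Error handling maintains log entri
     ┃The algorithm processes cached res
     ┃Each component generates incoming 
     ┃Each component maintains user sess
     ┃                                  
     ┃Each component optimizes log entri
     ┗━━━━━━━━━━━━━━━━━━━━━━━━━━━━━━━━━━


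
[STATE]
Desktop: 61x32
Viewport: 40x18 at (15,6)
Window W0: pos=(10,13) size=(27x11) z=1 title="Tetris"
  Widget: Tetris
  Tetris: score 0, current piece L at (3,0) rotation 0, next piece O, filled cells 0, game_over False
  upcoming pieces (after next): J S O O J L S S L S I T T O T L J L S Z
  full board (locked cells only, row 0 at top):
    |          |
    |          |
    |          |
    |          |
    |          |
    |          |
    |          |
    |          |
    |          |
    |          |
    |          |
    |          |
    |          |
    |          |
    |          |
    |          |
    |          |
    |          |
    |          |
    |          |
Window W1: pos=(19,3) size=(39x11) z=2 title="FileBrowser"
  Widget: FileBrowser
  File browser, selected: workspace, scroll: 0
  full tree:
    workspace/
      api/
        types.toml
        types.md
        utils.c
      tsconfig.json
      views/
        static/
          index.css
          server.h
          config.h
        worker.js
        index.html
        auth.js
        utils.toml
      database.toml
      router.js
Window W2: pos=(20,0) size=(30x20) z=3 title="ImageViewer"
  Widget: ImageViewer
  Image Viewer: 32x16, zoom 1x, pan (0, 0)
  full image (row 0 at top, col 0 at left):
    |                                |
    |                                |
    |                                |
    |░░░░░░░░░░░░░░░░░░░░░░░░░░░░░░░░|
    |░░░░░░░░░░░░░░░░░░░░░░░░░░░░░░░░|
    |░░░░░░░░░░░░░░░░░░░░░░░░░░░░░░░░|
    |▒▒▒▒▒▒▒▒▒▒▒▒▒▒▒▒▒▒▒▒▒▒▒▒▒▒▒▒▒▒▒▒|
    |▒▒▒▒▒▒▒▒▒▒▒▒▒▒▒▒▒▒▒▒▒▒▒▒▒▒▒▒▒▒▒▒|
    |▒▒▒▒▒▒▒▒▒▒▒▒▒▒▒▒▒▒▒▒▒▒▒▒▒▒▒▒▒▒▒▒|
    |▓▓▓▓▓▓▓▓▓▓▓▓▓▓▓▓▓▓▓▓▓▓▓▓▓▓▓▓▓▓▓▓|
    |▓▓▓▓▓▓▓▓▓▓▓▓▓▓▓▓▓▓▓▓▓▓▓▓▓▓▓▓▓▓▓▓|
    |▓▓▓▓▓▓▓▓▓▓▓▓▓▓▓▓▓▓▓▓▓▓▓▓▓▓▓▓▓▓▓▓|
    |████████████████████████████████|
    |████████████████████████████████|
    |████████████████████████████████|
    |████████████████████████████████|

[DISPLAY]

    ┃┃░░░░░░░░░░░░░░░░░░░░░░░░░░░░┃     
    ┃┃░░░░░░░░░░░░░░░░░░░░░░░░░░░░┃     
    ┃┃░░░░░░░░░░░░░░░░░░░░░░░░░░░░┃     
    ┃┃▒▒▒▒▒▒▒▒▒▒▒▒▒▒▒▒▒▒▒▒▒▒▒▒▒▒▒▒┃     
    ┃┃▒▒▒▒▒▒▒▒▒▒▒▒▒▒▒▒▒▒▒▒▒▒▒▒▒▒▒▒┃     
    ┃┃▒▒▒▒▒▒▒▒▒▒▒▒▒▒▒▒▒▒▒▒▒▒▒▒▒▒▒▒┃     
    ┃┃▓▓▓▓▓▓▓▓▓▓▓▓▓▓▓▓▓▓▓▓▓▓▓▓▓▓▓▓┃     
━━━━┗┃▓▓▓▓▓▓▓▓▓▓▓▓▓▓▓▓▓▓▓▓▓▓▓▓▓▓▓▓┃━━━━━
ris  ┃▓▓▓▓▓▓▓▓▓▓▓▓▓▓▓▓▓▓▓▓▓▓▓▓▓▓▓▓┃     
─────┃████████████████████████████┃     
     ┃████████████████████████████┃     
     ┃████████████████████████████┃     
     ┃████████████████████████████┃     
     ┗━━━━━━━━━━━━━━━━━━━━━━━━━━━━┛     
      │              ┃                  
      │              ┃                  
      │Score:        ┃                  
━━━━━━━━━━━━━━━━━━━━━┛                  


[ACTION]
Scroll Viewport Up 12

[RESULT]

     ┏━━━━━━━━━━━━━━━━━━━━━━━━━━━━┓     
     ┃ ImageViewer                ┃     
     ┠────────────────────────────┨     
    ┏┃                            ┃━━━━━
    ┃┃                            ┃     
    ┠┃                            ┃─────
    ┃┃░░░░░░░░░░░░░░░░░░░░░░░░░░░░┃     
    ┃┃░░░░░░░░░░░░░░░░░░░░░░░░░░░░┃     
    ┃┃░░░░░░░░░░░░░░░░░░░░░░░░░░░░┃     
    ┃┃▒▒▒▒▒▒▒▒▒▒▒▒▒▒▒▒▒▒▒▒▒▒▒▒▒▒▒▒┃     
    ┃┃▒▒▒▒▒▒▒▒▒▒▒▒▒▒▒▒▒▒▒▒▒▒▒▒▒▒▒▒┃     
    ┃┃▒▒▒▒▒▒▒▒▒▒▒▒▒▒▒▒▒▒▒▒▒▒▒▒▒▒▒▒┃     
    ┃┃▓▓▓▓▓▓▓▓▓▓▓▓▓▓▓▓▓▓▓▓▓▓▓▓▓▓▓▓┃     
━━━━┗┃▓▓▓▓▓▓▓▓▓▓▓▓▓▓▓▓▓▓▓▓▓▓▓▓▓▓▓▓┃━━━━━
ris  ┃▓▓▓▓▓▓▓▓▓▓▓▓▓▓▓▓▓▓▓▓▓▓▓▓▓▓▓▓┃     
─────┃████████████████████████████┃     
     ┃████████████████████████████┃     
     ┃████████████████████████████┃     


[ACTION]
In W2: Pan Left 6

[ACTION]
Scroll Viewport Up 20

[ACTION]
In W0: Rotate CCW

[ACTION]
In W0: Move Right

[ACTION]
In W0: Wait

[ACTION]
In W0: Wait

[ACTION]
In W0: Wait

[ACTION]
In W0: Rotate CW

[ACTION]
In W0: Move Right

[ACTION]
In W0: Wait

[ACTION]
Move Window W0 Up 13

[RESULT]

━━━━━┏━━━━━━━━━━━━━━━━━━━━━━━━━━━━┓     
ris  ┃ ImageViewer                ┃     
─────┠────────────────────────────┨     
    ┏┃                            ┃━━━━━
    ┃┃                            ┃     
    ┠┃                            ┃─────
    ┃┃░░░░░░░░░░░░░░░░░░░░░░░░░░░░┃     
    ┃┃░░░░░░░░░░░░░░░░░░░░░░░░░░░░┃     
    ┃┃░░░░░░░░░░░░░░░░░░░░░░░░░░░░┃     
    ┃┃▒▒▒▒▒▒▒▒▒▒▒▒▒▒▒▒▒▒▒▒▒▒▒▒▒▒▒▒┃     
━━━━┃┃▒▒▒▒▒▒▒▒▒▒▒▒▒▒▒▒▒▒▒▒▒▒▒▒▒▒▒▒┃     
    ┃┃▒▒▒▒▒▒▒▒▒▒▒▒▒▒▒▒▒▒▒▒▒▒▒▒▒▒▒▒┃     
    ┃┃▓▓▓▓▓▓▓▓▓▓▓▓▓▓▓▓▓▓▓▓▓▓▓▓▓▓▓▓┃     
    ┗┃▓▓▓▓▓▓▓▓▓▓▓▓▓▓▓▓▓▓▓▓▓▓▓▓▓▓▓▓┃━━━━━
     ┃▓▓▓▓▓▓▓▓▓▓▓▓▓▓▓▓▓▓▓▓▓▓▓▓▓▓▓▓┃     
     ┃████████████████████████████┃     
     ┃████████████████████████████┃     
     ┃████████████████████████████┃     


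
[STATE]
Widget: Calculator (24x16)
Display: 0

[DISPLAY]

                       0
┌───┬───┬───┬───┐       
│ 7 │ 8 │ 9 │ ÷ │       
├───┼───┼───┼───┤       
│ 4 │ 5 │ 6 │ × │       
├───┼───┼───┼───┤       
│ 1 │ 2 │ 3 │ - │       
├───┼───┼───┼───┤       
│ 0 │ . │ = │ + │       
├───┼───┼───┼───┤       
│ C │ MC│ MR│ M+│       
└───┴───┴───┴───┘       
                        
                        
                        
                        


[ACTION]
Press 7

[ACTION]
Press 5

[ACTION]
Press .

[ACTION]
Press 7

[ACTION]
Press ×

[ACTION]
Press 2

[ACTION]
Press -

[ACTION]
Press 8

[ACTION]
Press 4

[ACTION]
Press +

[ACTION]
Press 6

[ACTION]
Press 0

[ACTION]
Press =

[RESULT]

                   127.4
┌───┬───┬───┬───┐       
│ 7 │ 8 │ 9 │ ÷ │       
├───┼───┼───┼───┤       
│ 4 │ 5 │ 6 │ × │       
├───┼───┼───┼───┤       
│ 1 │ 2 │ 3 │ - │       
├───┼───┼───┼───┤       
│ 0 │ . │ = │ + │       
├───┼───┼───┼───┤       
│ C │ MC│ MR│ M+│       
└───┴───┴───┴───┘       
                        
                        
                        
                        
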